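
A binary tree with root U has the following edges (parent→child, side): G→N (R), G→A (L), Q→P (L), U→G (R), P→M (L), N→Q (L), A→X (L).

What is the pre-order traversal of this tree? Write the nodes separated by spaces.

U G A X N Q P M

Pre-order visits the node, then its left subtree, then its right subtree.
Visit U.
At U: no left child.
At U: go right to G.
  Visit G.
  At G: go left to A.
    Visit A.
    At A: go left to X.
      X is a leaf — visit X.
    At A: no right child.
  At G: go right to N.
    Visit N.
    At N: go left to Q.
      Visit Q.
      At Q: go left to P.
        Visit P.
        At P: go left to M.
          M is a leaf — visit M.
        At P: no right child.
      At Q: no right child.
    At N: no right child.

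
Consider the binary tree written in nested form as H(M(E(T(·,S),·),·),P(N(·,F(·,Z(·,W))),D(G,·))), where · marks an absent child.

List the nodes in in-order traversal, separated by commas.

T, S, E, M, H, N, F, Z, W, P, G, D

In-order visits the left subtree, then the node, then the right subtree.
At H: go left to M.
  At M: go left to E.
    At E: go left to T.
      At T: no left child.
      Visit T.
      At T: go right to S.
        S is a leaf — visit S.
    Visit E.
    At E: no right child.
  Visit M.
  At M: no right child.
Visit H.
At H: go right to P.
  At P: go left to N.
    At N: no left child.
    Visit N.
    At N: go right to F.
      At F: no left child.
      Visit F.
      At F: go right to Z.
        At Z: no left child.
        Visit Z.
        At Z: go right to W.
          W is a leaf — visit W.
  Visit P.
  At P: go right to D.
    At D: go left to G.
      G is a leaf — visit G.
    Visit D.
    At D: no right child.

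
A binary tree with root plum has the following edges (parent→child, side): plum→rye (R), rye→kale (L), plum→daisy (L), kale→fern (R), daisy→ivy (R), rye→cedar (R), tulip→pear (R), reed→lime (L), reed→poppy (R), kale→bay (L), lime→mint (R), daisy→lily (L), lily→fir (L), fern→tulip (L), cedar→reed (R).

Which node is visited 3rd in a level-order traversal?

Level-order visits nodes level by level from the root, left to right within each level.
Level 0: plum
Level 1: daisy, rye
Level 2: lily, ivy, kale, cedar
Level 3: fir, bay, fern, reed
Level 4: tulip, lime, poppy
Level 5: pear, mint
Full level-order sequence: plum, daisy, rye, lily, ivy, kale, cedar, fir, bay, fern, reed, tulip, lime, poppy, pear, mint.

rye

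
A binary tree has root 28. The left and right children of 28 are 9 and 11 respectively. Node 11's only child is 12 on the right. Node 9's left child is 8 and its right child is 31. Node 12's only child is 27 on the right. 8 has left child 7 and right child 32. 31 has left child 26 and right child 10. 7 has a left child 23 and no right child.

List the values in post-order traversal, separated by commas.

Post-order visits the left subtree, then the right subtree, then the node.
At 28: go left to 9.
  At 9: go left to 8.
    At 8: go left to 7.
      At 7: go left to 23.
        23 is a leaf — visit 23.
      At 7: no right child.
      Visit 7.
    At 8: go right to 32.
      32 is a leaf — visit 32.
    Visit 8.
  At 9: go right to 31.
    At 31: go left to 26.
      26 is a leaf — visit 26.
    At 31: go right to 10.
      10 is a leaf — visit 10.
    Visit 31.
  Visit 9.
At 28: go right to 11.
  At 11: no left child.
  At 11: go right to 12.
    At 12: no left child.
    At 12: go right to 27.
      27 is a leaf — visit 27.
    Visit 12.
  Visit 11.
Visit 28.

23, 7, 32, 8, 26, 10, 31, 9, 27, 12, 11, 28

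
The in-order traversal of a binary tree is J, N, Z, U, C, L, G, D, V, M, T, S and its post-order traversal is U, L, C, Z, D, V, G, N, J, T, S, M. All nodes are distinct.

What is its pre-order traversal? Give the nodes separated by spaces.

The last element of post-order is the root; it splits in-order into left and right subtrees.
Root M: left subtree has 9 nodes {J, N, Z, U, C, L, G, D, V}, right has 2 {T, S}.
  Root J: left subtree has 0 nodes { }, right has 8 {N, Z, U, C, L, G, D, V}.
    Root N: left subtree has 0 nodes { }, right has 7 {Z, U, C, L, G, D, V}.
      Root G: left subtree has 4 nodes {Z, U, C, L}, right has 2 {D, V}.
        Root Z: left subtree has 0 nodes { }, right has 3 {U, C, L}.
          Root C: left subtree has 1 node {U}, right has 1 {L}.
        Root V: left subtree has 1 node {D}, right has 0 { }.
  Root S: left subtree has 1 node {T}, right has 0 { }.

M J N G Z C U L V D S T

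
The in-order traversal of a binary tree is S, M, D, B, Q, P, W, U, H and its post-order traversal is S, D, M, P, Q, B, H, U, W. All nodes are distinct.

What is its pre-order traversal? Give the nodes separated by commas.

W, B, M, S, D, Q, P, U, H

The last element of post-order is the root; it splits in-order into left and right subtrees.
Root W: left subtree has 6 nodes {S, M, D, B, Q, P}, right has 2 {U, H}.
  Root B: left subtree has 3 nodes {S, M, D}, right has 2 {Q, P}.
    Root M: left subtree has 1 node {S}, right has 1 {D}.
    Root Q: left subtree has 0 nodes { }, right has 1 {P}.
  Root U: left subtree has 0 nodes { }, right has 1 {H}.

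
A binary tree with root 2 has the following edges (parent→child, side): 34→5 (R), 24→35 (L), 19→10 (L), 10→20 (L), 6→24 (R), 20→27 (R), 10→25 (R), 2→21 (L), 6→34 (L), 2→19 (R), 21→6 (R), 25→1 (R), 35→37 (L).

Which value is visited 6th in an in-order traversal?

35

In-order visits the left subtree, then the node, then the right subtree.
At 2: go left to 21.
  At 21: no left child.
  Visit 21.
  At 21: go right to 6.
    At 6: go left to 34.
      At 34: no left child.
      Visit 34.
      At 34: go right to 5.
        5 is a leaf — visit 5.
    Visit 6.
    At 6: go right to 24.
      At 24: go left to 35.
        At 35: go left to 37.
          37 is a leaf — visit 37.
        Visit 35.
        At 35: no right child.
      Visit 24.
      At 24: no right child.
Visit 2.
At 2: go right to 19.
  At 19: go left to 10.
    At 10: go left to 20.
      At 20: no left child.
      Visit 20.
      At 20: go right to 27.
        27 is a leaf — visit 27.
    Visit 10.
    At 10: go right to 25.
      At 25: no left child.
      Visit 25.
      At 25: go right to 1.
        1 is a leaf — visit 1.
  Visit 19.
  At 19: no right child.
Full in-order sequence: 21, 34, 5, 6, 37, 35, 24, 2, 20, 27, 10, 25, 1, 19.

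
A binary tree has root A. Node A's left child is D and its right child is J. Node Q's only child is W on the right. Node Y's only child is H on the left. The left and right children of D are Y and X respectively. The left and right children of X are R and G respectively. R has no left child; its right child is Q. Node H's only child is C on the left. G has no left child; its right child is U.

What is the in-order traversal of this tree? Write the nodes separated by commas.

In-order visits the left subtree, then the node, then the right subtree.
At A: go left to D.
  At D: go left to Y.
    At Y: go left to H.
      At H: go left to C.
        C is a leaf — visit C.
      Visit H.
      At H: no right child.
    Visit Y.
    At Y: no right child.
  Visit D.
  At D: go right to X.
    At X: go left to R.
      At R: no left child.
      Visit R.
      At R: go right to Q.
        At Q: no left child.
        Visit Q.
        At Q: go right to W.
          W is a leaf — visit W.
    Visit X.
    At X: go right to G.
      At G: no left child.
      Visit G.
      At G: go right to U.
        U is a leaf — visit U.
Visit A.
At A: go right to J.
  J is a leaf — visit J.

C, H, Y, D, R, Q, W, X, G, U, A, J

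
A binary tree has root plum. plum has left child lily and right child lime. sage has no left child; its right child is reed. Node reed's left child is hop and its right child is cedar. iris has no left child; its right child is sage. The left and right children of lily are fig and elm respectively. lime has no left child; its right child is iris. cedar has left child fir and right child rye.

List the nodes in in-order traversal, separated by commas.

fig, lily, elm, plum, lime, iris, sage, hop, reed, fir, cedar, rye

In-order visits the left subtree, then the node, then the right subtree.
At plum: go left to lily.
  At lily: go left to fig.
    fig is a leaf — visit fig.
  Visit lily.
  At lily: go right to elm.
    elm is a leaf — visit elm.
Visit plum.
At plum: go right to lime.
  At lime: no left child.
  Visit lime.
  At lime: go right to iris.
    At iris: no left child.
    Visit iris.
    At iris: go right to sage.
      At sage: no left child.
      Visit sage.
      At sage: go right to reed.
        At reed: go left to hop.
          hop is a leaf — visit hop.
        Visit reed.
        At reed: go right to cedar.
          At cedar: go left to fir.
            fir is a leaf — visit fir.
          Visit cedar.
          At cedar: go right to rye.
            rye is a leaf — visit rye.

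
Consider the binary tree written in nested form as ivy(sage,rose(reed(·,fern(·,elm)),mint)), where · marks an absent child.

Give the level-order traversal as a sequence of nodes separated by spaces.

ivy sage rose reed mint fern elm

Level-order visits nodes level by level from the root, left to right within each level.
Level 0: ivy
Level 1: sage, rose
Level 2: reed, mint
Level 3: fern
Level 4: elm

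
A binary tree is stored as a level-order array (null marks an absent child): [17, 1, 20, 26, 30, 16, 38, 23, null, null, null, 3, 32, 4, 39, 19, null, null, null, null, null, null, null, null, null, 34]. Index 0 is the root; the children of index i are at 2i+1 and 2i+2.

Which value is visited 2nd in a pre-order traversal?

1

Pre-order visits the node, then its left subtree, then its right subtree.
Visit 17.
At 17: go left to 1.
  Visit 1.
  At 1: go left to 26.
    Visit 26.
    At 26: go left to 23.
      Visit 23.
      At 23: go left to 19.
        19 is a leaf — visit 19.
      At 23: no right child.
    At 26: no right child.
  At 1: go right to 30.
    30 is a leaf — visit 30.
At 17: go right to 20.
  Visit 20.
  At 20: go left to 16.
    Visit 16.
    At 16: go left to 3.
      3 is a leaf — visit 3.
    At 16: go right to 32.
      Visit 32.
      At 32: go left to 34.
        34 is a leaf — visit 34.
      At 32: no right child.
  At 20: go right to 38.
    Visit 38.
    At 38: go left to 4.
      4 is a leaf — visit 4.
    At 38: go right to 39.
      39 is a leaf — visit 39.
Full pre-order sequence: 17, 1, 26, 23, 19, 30, 20, 16, 3, 32, 34, 38, 4, 39.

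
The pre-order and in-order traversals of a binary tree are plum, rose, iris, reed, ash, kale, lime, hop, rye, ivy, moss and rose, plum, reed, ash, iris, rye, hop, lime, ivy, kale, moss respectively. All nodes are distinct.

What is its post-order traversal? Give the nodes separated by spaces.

The first element of pre-order is the root; it splits in-order into left and right subtrees.
Root plum: left subtree has 1 node {rose}, right has 9 {reed, ash, iris, rye, hop, lime, ivy, kale, moss}.
  Root iris: left subtree has 2 nodes {reed, ash}, right has 6 {rye, hop, lime, ivy, kale, moss}.
    Root reed: left subtree has 0 nodes { }, right has 1 {ash}.
    Root kale: left subtree has 4 nodes {rye, hop, lime, ivy}, right has 1 {moss}.
      Root lime: left subtree has 2 nodes {rye, hop}, right has 1 {ivy}.
        Root hop: left subtree has 1 node {rye}, right has 0 { }.

rose ash reed rye hop ivy lime moss kale iris plum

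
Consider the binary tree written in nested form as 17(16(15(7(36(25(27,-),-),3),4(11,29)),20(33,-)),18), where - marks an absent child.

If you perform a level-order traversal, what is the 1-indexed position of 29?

12

Level-order visits nodes level by level from the root, left to right within each level.
Level 0: 17
Level 1: 16, 18
Level 2: 15, 20
Level 3: 7, 4, 33
Level 4: 36, 3, 11, 29
Level 5: 25
Level 6: 27
Full level-order sequence: 17, 16, 18, 15, 20, 7, 4, 33, 36, 3, 11, 29, 25, 27.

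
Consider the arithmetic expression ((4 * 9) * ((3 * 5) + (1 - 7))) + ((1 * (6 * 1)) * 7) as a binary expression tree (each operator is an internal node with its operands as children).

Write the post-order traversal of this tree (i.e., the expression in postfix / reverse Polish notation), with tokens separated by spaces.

4 9 * 3 5 * 1 7 - + * 1 6 1 * * 7 * +

Post-order on an expression tree gives postfix notation: for each operator, emit left operand, right operand, then the operator.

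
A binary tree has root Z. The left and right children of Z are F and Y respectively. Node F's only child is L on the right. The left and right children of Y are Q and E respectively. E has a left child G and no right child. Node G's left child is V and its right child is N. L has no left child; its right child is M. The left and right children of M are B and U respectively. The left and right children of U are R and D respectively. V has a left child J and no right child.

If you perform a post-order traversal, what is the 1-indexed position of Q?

Post-order visits the left subtree, then the right subtree, then the node.
At Z: go left to F.
  At F: no left child.
  At F: go right to L.
    At L: no left child.
    At L: go right to M.
      At M: go left to B.
        B is a leaf — visit B.
      At M: go right to U.
        At U: go left to R.
          R is a leaf — visit R.
        At U: go right to D.
          D is a leaf — visit D.
        Visit U.
      Visit M.
    Visit L.
  Visit F.
At Z: go right to Y.
  At Y: go left to Q.
    Q is a leaf — visit Q.
  At Y: go right to E.
    At E: go left to G.
      At G: go left to V.
        At V: go left to J.
          J is a leaf — visit J.
        At V: no right child.
        Visit V.
      At G: go right to N.
        N is a leaf — visit N.
      Visit G.
    At E: no right child.
    Visit E.
  Visit Y.
Visit Z.
Full post-order sequence: B, R, D, U, M, L, F, Q, J, V, N, G, E, Y, Z.

8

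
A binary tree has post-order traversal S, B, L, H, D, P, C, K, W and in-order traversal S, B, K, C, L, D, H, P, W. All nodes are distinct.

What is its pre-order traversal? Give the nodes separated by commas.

The last element of post-order is the root; it splits in-order into left and right subtrees.
Root W: left subtree has 8 nodes {S, B, K, C, L, D, H, P}, right has 0 { }.
  Root K: left subtree has 2 nodes {S, B}, right has 5 {C, L, D, H, P}.
    Root B: left subtree has 1 node {S}, right has 0 { }.
    Root C: left subtree has 0 nodes { }, right has 4 {L, D, H, P}.
      Root P: left subtree has 3 nodes {L, D, H}, right has 0 { }.
        Root D: left subtree has 1 node {L}, right has 1 {H}.

W, K, B, S, C, P, D, L, H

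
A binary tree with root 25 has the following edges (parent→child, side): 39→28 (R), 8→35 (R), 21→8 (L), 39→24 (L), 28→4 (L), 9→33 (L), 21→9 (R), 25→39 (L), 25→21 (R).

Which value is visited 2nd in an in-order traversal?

In-order visits the left subtree, then the node, then the right subtree.
At 25: go left to 39.
  At 39: go left to 24.
    24 is a leaf — visit 24.
  Visit 39.
  At 39: go right to 28.
    At 28: go left to 4.
      4 is a leaf — visit 4.
    Visit 28.
    At 28: no right child.
Visit 25.
At 25: go right to 21.
  At 21: go left to 8.
    At 8: no left child.
    Visit 8.
    At 8: go right to 35.
      35 is a leaf — visit 35.
  Visit 21.
  At 21: go right to 9.
    At 9: go left to 33.
      33 is a leaf — visit 33.
    Visit 9.
    At 9: no right child.
Full in-order sequence: 24, 39, 4, 28, 25, 8, 35, 21, 33, 9.

39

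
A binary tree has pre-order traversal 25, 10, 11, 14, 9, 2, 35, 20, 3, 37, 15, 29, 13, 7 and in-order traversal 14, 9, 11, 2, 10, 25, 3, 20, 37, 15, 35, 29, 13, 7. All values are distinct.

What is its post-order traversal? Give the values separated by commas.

The first element of pre-order is the root; it splits in-order into left and right subtrees.
Root 25: left subtree has 5 nodes {14, 9, 11, 2, 10}, right has 8 {3, 20, 37, 15, 35, 29, 13, 7}.
  Root 10: left subtree has 4 nodes {14, 9, 11, 2}, right has 0 { }.
    Root 11: left subtree has 2 nodes {14, 9}, right has 1 {2}.
      Root 14: left subtree has 0 nodes { }, right has 1 {9}.
  Root 35: left subtree has 4 nodes {3, 20, 37, 15}, right has 3 {29, 13, 7}.
    Root 20: left subtree has 1 node {3}, right has 2 {37, 15}.
      Root 37: left subtree has 0 nodes { }, right has 1 {15}.
    Root 29: left subtree has 0 nodes { }, right has 2 {13, 7}.
      Root 13: left subtree has 0 nodes { }, right has 1 {7}.

9, 14, 2, 11, 10, 3, 15, 37, 20, 7, 13, 29, 35, 25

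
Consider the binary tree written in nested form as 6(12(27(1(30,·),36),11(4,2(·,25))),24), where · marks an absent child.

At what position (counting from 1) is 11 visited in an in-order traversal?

7

In-order visits the left subtree, then the node, then the right subtree.
At 6: go left to 12.
  At 12: go left to 27.
    At 27: go left to 1.
      At 1: go left to 30.
        30 is a leaf — visit 30.
      Visit 1.
      At 1: no right child.
    Visit 27.
    At 27: go right to 36.
      36 is a leaf — visit 36.
  Visit 12.
  At 12: go right to 11.
    At 11: go left to 4.
      4 is a leaf — visit 4.
    Visit 11.
    At 11: go right to 2.
      At 2: no left child.
      Visit 2.
      At 2: go right to 25.
        25 is a leaf — visit 25.
Visit 6.
At 6: go right to 24.
  24 is a leaf — visit 24.
Full in-order sequence: 30, 1, 27, 36, 12, 4, 11, 2, 25, 6, 24.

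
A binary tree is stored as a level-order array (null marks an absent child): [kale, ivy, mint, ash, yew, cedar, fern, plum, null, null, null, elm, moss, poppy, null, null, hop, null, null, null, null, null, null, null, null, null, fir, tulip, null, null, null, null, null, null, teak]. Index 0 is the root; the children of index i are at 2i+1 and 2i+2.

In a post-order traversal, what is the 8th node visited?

fir

Post-order visits the left subtree, then the right subtree, then the node.
At kale: go left to ivy.
  At ivy: go left to ash.
    At ash: go left to plum.
      At plum: no left child.
      At plum: go right to hop.
        At hop: no left child.
        At hop: go right to teak.
          teak is a leaf — visit teak.
        Visit hop.
      Visit plum.
    At ash: no right child.
    Visit ash.
  At ivy: go right to yew.
    yew is a leaf — visit yew.
  Visit ivy.
At kale: go right to mint.
  At mint: go left to cedar.
    At cedar: go left to elm.
      elm is a leaf — visit elm.
    At cedar: go right to moss.
      At moss: no left child.
      At moss: go right to fir.
        fir is a leaf — visit fir.
      Visit moss.
    Visit cedar.
  At mint: go right to fern.
    At fern: go left to poppy.
      At poppy: go left to tulip.
        tulip is a leaf — visit tulip.
      At poppy: no right child.
      Visit poppy.
    At fern: no right child.
    Visit fern.
  Visit mint.
Visit kale.
Full post-order sequence: teak, hop, plum, ash, yew, ivy, elm, fir, moss, cedar, tulip, poppy, fern, mint, kale.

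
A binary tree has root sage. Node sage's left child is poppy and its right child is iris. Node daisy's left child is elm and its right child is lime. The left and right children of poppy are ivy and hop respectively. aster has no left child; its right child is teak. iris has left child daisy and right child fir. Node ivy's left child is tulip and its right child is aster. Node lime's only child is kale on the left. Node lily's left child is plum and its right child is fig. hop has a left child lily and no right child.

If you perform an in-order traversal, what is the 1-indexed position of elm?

In-order visits the left subtree, then the node, then the right subtree.
At sage: go left to poppy.
  At poppy: go left to ivy.
    At ivy: go left to tulip.
      tulip is a leaf — visit tulip.
    Visit ivy.
    At ivy: go right to aster.
      At aster: no left child.
      Visit aster.
      At aster: go right to teak.
        teak is a leaf — visit teak.
  Visit poppy.
  At poppy: go right to hop.
    At hop: go left to lily.
      At lily: go left to plum.
        plum is a leaf — visit plum.
      Visit lily.
      At lily: go right to fig.
        fig is a leaf — visit fig.
    Visit hop.
    At hop: no right child.
Visit sage.
At sage: go right to iris.
  At iris: go left to daisy.
    At daisy: go left to elm.
      elm is a leaf — visit elm.
    Visit daisy.
    At daisy: go right to lime.
      At lime: go left to kale.
        kale is a leaf — visit kale.
      Visit lime.
      At lime: no right child.
  Visit iris.
  At iris: go right to fir.
    fir is a leaf — visit fir.
Full in-order sequence: tulip, ivy, aster, teak, poppy, plum, lily, fig, hop, sage, elm, daisy, kale, lime, iris, fir.

11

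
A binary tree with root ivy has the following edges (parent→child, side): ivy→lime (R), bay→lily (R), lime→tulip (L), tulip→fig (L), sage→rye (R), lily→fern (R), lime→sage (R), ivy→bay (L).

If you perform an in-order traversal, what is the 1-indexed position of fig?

5

In-order visits the left subtree, then the node, then the right subtree.
At ivy: go left to bay.
  At bay: no left child.
  Visit bay.
  At bay: go right to lily.
    At lily: no left child.
    Visit lily.
    At lily: go right to fern.
      fern is a leaf — visit fern.
Visit ivy.
At ivy: go right to lime.
  At lime: go left to tulip.
    At tulip: go left to fig.
      fig is a leaf — visit fig.
    Visit tulip.
    At tulip: no right child.
  Visit lime.
  At lime: go right to sage.
    At sage: no left child.
    Visit sage.
    At sage: go right to rye.
      rye is a leaf — visit rye.
Full in-order sequence: bay, lily, fern, ivy, fig, tulip, lime, sage, rye.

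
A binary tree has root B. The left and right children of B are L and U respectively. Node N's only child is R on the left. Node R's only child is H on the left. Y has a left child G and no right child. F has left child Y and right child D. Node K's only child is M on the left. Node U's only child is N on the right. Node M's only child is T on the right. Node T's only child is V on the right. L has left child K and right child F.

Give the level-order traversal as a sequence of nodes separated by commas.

B, L, U, K, F, N, M, Y, D, R, T, G, H, V

Level-order visits nodes level by level from the root, left to right within each level.
Level 0: B
Level 1: L, U
Level 2: K, F, N
Level 3: M, Y, D, R
Level 4: T, G, H
Level 5: V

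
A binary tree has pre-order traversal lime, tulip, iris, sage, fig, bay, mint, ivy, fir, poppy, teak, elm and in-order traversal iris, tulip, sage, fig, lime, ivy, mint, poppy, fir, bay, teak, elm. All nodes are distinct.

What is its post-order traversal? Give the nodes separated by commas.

The first element of pre-order is the root; it splits in-order into left and right subtrees.
Root lime: left subtree has 4 nodes {iris, tulip, sage, fig}, right has 7 {ivy, mint, poppy, fir, bay, teak, elm}.
  Root tulip: left subtree has 1 node {iris}, right has 2 {sage, fig}.
    Root sage: left subtree has 0 nodes { }, right has 1 {fig}.
  Root bay: left subtree has 4 nodes {ivy, mint, poppy, fir}, right has 2 {teak, elm}.
    Root mint: left subtree has 1 node {ivy}, right has 2 {poppy, fir}.
      Root fir: left subtree has 1 node {poppy}, right has 0 { }.
    Root teak: left subtree has 0 nodes { }, right has 1 {elm}.

iris, fig, sage, tulip, ivy, poppy, fir, mint, elm, teak, bay, lime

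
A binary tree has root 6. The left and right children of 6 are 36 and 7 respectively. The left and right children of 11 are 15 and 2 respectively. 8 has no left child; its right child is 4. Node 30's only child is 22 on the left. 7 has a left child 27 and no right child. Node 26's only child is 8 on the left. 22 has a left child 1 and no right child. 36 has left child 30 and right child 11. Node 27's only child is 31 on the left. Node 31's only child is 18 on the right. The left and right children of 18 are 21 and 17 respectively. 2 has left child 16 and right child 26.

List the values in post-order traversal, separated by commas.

Post-order visits the left subtree, then the right subtree, then the node.
At 6: go left to 36.
  At 36: go left to 30.
    At 30: go left to 22.
      At 22: go left to 1.
        1 is a leaf — visit 1.
      At 22: no right child.
      Visit 22.
    At 30: no right child.
    Visit 30.
  At 36: go right to 11.
    At 11: go left to 15.
      15 is a leaf — visit 15.
    At 11: go right to 2.
      At 2: go left to 16.
        16 is a leaf — visit 16.
      At 2: go right to 26.
        At 26: go left to 8.
          At 8: no left child.
          At 8: go right to 4.
            4 is a leaf — visit 4.
          Visit 8.
        At 26: no right child.
        Visit 26.
      Visit 2.
    Visit 11.
  Visit 36.
At 6: go right to 7.
  At 7: go left to 27.
    At 27: go left to 31.
      At 31: no left child.
      At 31: go right to 18.
        At 18: go left to 21.
          21 is a leaf — visit 21.
        At 18: go right to 17.
          17 is a leaf — visit 17.
        Visit 18.
      Visit 31.
    At 27: no right child.
    Visit 27.
  At 7: no right child.
  Visit 7.
Visit 6.

1, 22, 30, 15, 16, 4, 8, 26, 2, 11, 36, 21, 17, 18, 31, 27, 7, 6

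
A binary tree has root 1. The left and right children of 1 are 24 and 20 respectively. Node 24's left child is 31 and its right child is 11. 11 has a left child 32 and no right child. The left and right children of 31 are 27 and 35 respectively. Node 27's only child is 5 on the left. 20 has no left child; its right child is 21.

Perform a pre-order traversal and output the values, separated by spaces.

Pre-order visits the node, then its left subtree, then its right subtree.
Visit 1.
At 1: go left to 24.
  Visit 24.
  At 24: go left to 31.
    Visit 31.
    At 31: go left to 27.
      Visit 27.
      At 27: go left to 5.
        5 is a leaf — visit 5.
      At 27: no right child.
    At 31: go right to 35.
      35 is a leaf — visit 35.
  At 24: go right to 11.
    Visit 11.
    At 11: go left to 32.
      32 is a leaf — visit 32.
    At 11: no right child.
At 1: go right to 20.
  Visit 20.
  At 20: no left child.
  At 20: go right to 21.
    21 is a leaf — visit 21.

1 24 31 27 5 35 11 32 20 21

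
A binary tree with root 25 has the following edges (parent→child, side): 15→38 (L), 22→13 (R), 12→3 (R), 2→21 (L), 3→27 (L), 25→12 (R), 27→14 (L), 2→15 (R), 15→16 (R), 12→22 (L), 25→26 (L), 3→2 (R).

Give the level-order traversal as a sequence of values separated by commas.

Level-order visits nodes level by level from the root, left to right within each level.
Level 0: 25
Level 1: 26, 12
Level 2: 22, 3
Level 3: 13, 27, 2
Level 4: 14, 21, 15
Level 5: 38, 16

25, 26, 12, 22, 3, 13, 27, 2, 14, 21, 15, 38, 16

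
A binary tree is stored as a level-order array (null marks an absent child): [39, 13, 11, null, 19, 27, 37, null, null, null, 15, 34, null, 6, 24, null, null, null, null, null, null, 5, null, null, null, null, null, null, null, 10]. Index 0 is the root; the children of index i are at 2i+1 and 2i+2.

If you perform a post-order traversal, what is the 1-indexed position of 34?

Post-order visits the left subtree, then the right subtree, then the node.
At 39: go left to 13.
  At 13: no left child.
  At 13: go right to 19.
    At 19: no left child.
    At 19: go right to 15.
      At 15: go left to 5.
        5 is a leaf — visit 5.
      At 15: no right child.
      Visit 15.
    Visit 19.
  Visit 13.
At 39: go right to 11.
  At 11: go left to 27.
    At 27: go left to 34.
      34 is a leaf — visit 34.
    At 27: no right child.
    Visit 27.
  At 11: go right to 37.
    At 37: go left to 6.
      6 is a leaf — visit 6.
    At 37: go right to 24.
      At 24: go left to 10.
        10 is a leaf — visit 10.
      At 24: no right child.
      Visit 24.
    Visit 37.
  Visit 11.
Visit 39.
Full post-order sequence: 5, 15, 19, 13, 34, 27, 6, 10, 24, 37, 11, 39.

5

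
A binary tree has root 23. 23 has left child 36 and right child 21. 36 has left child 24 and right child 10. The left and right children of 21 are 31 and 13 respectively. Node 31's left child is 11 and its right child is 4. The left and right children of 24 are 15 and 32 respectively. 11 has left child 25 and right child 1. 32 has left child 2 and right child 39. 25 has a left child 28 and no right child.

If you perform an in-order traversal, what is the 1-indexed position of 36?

6

In-order visits the left subtree, then the node, then the right subtree.
At 23: go left to 36.
  At 36: go left to 24.
    At 24: go left to 15.
      15 is a leaf — visit 15.
    Visit 24.
    At 24: go right to 32.
      At 32: go left to 2.
        2 is a leaf — visit 2.
      Visit 32.
      At 32: go right to 39.
        39 is a leaf — visit 39.
  Visit 36.
  At 36: go right to 10.
    10 is a leaf — visit 10.
Visit 23.
At 23: go right to 21.
  At 21: go left to 31.
    At 31: go left to 11.
      At 11: go left to 25.
        At 25: go left to 28.
          28 is a leaf — visit 28.
        Visit 25.
        At 25: no right child.
      Visit 11.
      At 11: go right to 1.
        1 is a leaf — visit 1.
    Visit 31.
    At 31: go right to 4.
      4 is a leaf — visit 4.
  Visit 21.
  At 21: go right to 13.
    13 is a leaf — visit 13.
Full in-order sequence: 15, 24, 2, 32, 39, 36, 10, 23, 28, 25, 11, 1, 31, 4, 21, 13.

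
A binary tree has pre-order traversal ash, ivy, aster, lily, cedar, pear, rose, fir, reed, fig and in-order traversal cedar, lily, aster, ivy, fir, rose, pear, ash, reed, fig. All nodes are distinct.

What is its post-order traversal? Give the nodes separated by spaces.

The first element of pre-order is the root; it splits in-order into left and right subtrees.
Root ash: left subtree has 7 nodes {cedar, lily, aster, ivy, fir, rose, pear}, right has 2 {reed, fig}.
  Root ivy: left subtree has 3 nodes {cedar, lily, aster}, right has 3 {fir, rose, pear}.
    Root aster: left subtree has 2 nodes {cedar, lily}, right has 0 { }.
      Root lily: left subtree has 1 node {cedar}, right has 0 { }.
    Root pear: left subtree has 2 nodes {fir, rose}, right has 0 { }.
      Root rose: left subtree has 1 node {fir}, right has 0 { }.
  Root reed: left subtree has 0 nodes { }, right has 1 {fig}.

cedar lily aster fir rose pear ivy fig reed ash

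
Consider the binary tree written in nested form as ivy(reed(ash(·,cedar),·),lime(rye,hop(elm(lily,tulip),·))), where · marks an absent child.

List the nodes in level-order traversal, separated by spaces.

ivy reed lime ash rye hop cedar elm lily tulip

Level-order visits nodes level by level from the root, left to right within each level.
Level 0: ivy
Level 1: reed, lime
Level 2: ash, rye, hop
Level 3: cedar, elm
Level 4: lily, tulip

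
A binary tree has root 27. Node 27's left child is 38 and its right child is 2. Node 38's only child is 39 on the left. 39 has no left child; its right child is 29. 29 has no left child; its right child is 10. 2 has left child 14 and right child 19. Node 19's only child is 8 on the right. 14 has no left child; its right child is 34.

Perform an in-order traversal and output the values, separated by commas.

39, 29, 10, 38, 27, 14, 34, 2, 19, 8

In-order visits the left subtree, then the node, then the right subtree.
At 27: go left to 38.
  At 38: go left to 39.
    At 39: no left child.
    Visit 39.
    At 39: go right to 29.
      At 29: no left child.
      Visit 29.
      At 29: go right to 10.
        10 is a leaf — visit 10.
  Visit 38.
  At 38: no right child.
Visit 27.
At 27: go right to 2.
  At 2: go left to 14.
    At 14: no left child.
    Visit 14.
    At 14: go right to 34.
      34 is a leaf — visit 34.
  Visit 2.
  At 2: go right to 19.
    At 19: no left child.
    Visit 19.
    At 19: go right to 8.
      8 is a leaf — visit 8.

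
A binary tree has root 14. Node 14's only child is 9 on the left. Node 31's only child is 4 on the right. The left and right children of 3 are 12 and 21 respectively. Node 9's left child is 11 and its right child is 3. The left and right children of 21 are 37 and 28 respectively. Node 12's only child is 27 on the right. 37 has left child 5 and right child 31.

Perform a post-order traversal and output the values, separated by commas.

11, 27, 12, 5, 4, 31, 37, 28, 21, 3, 9, 14

Post-order visits the left subtree, then the right subtree, then the node.
At 14: go left to 9.
  At 9: go left to 11.
    11 is a leaf — visit 11.
  At 9: go right to 3.
    At 3: go left to 12.
      At 12: no left child.
      At 12: go right to 27.
        27 is a leaf — visit 27.
      Visit 12.
    At 3: go right to 21.
      At 21: go left to 37.
        At 37: go left to 5.
          5 is a leaf — visit 5.
        At 37: go right to 31.
          At 31: no left child.
          At 31: go right to 4.
            4 is a leaf — visit 4.
          Visit 31.
        Visit 37.
      At 21: go right to 28.
        28 is a leaf — visit 28.
      Visit 21.
    Visit 3.
  Visit 9.
At 14: no right child.
Visit 14.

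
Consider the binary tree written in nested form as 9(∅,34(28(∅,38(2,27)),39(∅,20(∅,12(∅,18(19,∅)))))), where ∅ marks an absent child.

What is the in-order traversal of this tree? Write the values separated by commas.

9, 28, 2, 38, 27, 34, 39, 20, 12, 19, 18

In-order visits the left subtree, then the node, then the right subtree.
At 9: no left child.
Visit 9.
At 9: go right to 34.
  At 34: go left to 28.
    At 28: no left child.
    Visit 28.
    At 28: go right to 38.
      At 38: go left to 2.
        2 is a leaf — visit 2.
      Visit 38.
      At 38: go right to 27.
        27 is a leaf — visit 27.
  Visit 34.
  At 34: go right to 39.
    At 39: no left child.
    Visit 39.
    At 39: go right to 20.
      At 20: no left child.
      Visit 20.
      At 20: go right to 12.
        At 12: no left child.
        Visit 12.
        At 12: go right to 18.
          At 18: go left to 19.
            19 is a leaf — visit 19.
          Visit 18.
          At 18: no right child.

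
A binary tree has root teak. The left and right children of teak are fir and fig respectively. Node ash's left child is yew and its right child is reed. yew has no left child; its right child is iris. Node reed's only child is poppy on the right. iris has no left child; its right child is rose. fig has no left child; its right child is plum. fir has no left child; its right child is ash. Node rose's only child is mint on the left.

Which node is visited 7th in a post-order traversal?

ash

Post-order visits the left subtree, then the right subtree, then the node.
At teak: go left to fir.
  At fir: no left child.
  At fir: go right to ash.
    At ash: go left to yew.
      At yew: no left child.
      At yew: go right to iris.
        At iris: no left child.
        At iris: go right to rose.
          At rose: go left to mint.
            mint is a leaf — visit mint.
          At rose: no right child.
          Visit rose.
        Visit iris.
      Visit yew.
    At ash: go right to reed.
      At reed: no left child.
      At reed: go right to poppy.
        poppy is a leaf — visit poppy.
      Visit reed.
    Visit ash.
  Visit fir.
At teak: go right to fig.
  At fig: no left child.
  At fig: go right to plum.
    plum is a leaf — visit plum.
  Visit fig.
Visit teak.
Full post-order sequence: mint, rose, iris, yew, poppy, reed, ash, fir, plum, fig, teak.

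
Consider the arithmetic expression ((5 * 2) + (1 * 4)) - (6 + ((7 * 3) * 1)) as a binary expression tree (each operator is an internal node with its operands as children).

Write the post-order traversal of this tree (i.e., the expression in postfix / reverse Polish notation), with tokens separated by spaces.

5 2 * 1 4 * + 6 7 3 * 1 * + -

Post-order on an expression tree gives postfix notation: for each operator, emit left operand, right operand, then the operator.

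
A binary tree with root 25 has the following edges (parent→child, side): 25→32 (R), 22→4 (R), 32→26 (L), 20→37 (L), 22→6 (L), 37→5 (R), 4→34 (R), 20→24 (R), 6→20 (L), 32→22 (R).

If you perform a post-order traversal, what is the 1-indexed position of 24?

4

Post-order visits the left subtree, then the right subtree, then the node.
At 25: no left child.
At 25: go right to 32.
  At 32: go left to 26.
    26 is a leaf — visit 26.
  At 32: go right to 22.
    At 22: go left to 6.
      At 6: go left to 20.
        At 20: go left to 37.
          At 37: no left child.
          At 37: go right to 5.
            5 is a leaf — visit 5.
          Visit 37.
        At 20: go right to 24.
          24 is a leaf — visit 24.
        Visit 20.
      At 6: no right child.
      Visit 6.
    At 22: go right to 4.
      At 4: no left child.
      At 4: go right to 34.
        34 is a leaf — visit 34.
      Visit 4.
    Visit 22.
  Visit 32.
Visit 25.
Full post-order sequence: 26, 5, 37, 24, 20, 6, 34, 4, 22, 32, 25.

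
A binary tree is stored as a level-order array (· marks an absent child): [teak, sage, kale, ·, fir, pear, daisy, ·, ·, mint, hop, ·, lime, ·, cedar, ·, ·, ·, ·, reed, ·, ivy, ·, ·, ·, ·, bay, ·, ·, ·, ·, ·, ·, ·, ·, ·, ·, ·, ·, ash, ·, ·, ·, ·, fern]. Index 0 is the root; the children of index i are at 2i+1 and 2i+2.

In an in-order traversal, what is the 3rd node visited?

reed

In-order visits the left subtree, then the node, then the right subtree.
At teak: go left to sage.
  At sage: no left child.
  Visit sage.
  At sage: go right to fir.
    At fir: go left to mint.
      At mint: go left to reed.
        At reed: go left to ash.
          ash is a leaf — visit ash.
        Visit reed.
        At reed: no right child.
      Visit mint.
      At mint: no right child.
    Visit fir.
    At fir: go right to hop.
      At hop: go left to ivy.
        At ivy: no left child.
        Visit ivy.
        At ivy: go right to fern.
          fern is a leaf — visit fern.
      Visit hop.
      At hop: no right child.
Visit teak.
At teak: go right to kale.
  At kale: go left to pear.
    At pear: no left child.
    Visit pear.
    At pear: go right to lime.
      At lime: no left child.
      Visit lime.
      At lime: go right to bay.
        bay is a leaf — visit bay.
  Visit kale.
  At kale: go right to daisy.
    At daisy: no left child.
    Visit daisy.
    At daisy: go right to cedar.
      cedar is a leaf — visit cedar.
Full in-order sequence: sage, ash, reed, mint, fir, ivy, fern, hop, teak, pear, lime, bay, kale, daisy, cedar.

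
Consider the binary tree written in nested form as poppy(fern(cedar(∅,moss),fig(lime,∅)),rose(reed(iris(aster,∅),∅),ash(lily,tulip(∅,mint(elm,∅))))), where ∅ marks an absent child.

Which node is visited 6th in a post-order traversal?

Post-order visits the left subtree, then the right subtree, then the node.
At poppy: go left to fern.
  At fern: go left to cedar.
    At cedar: no left child.
    At cedar: go right to moss.
      moss is a leaf — visit moss.
    Visit cedar.
  At fern: go right to fig.
    At fig: go left to lime.
      lime is a leaf — visit lime.
    At fig: no right child.
    Visit fig.
  Visit fern.
At poppy: go right to rose.
  At rose: go left to reed.
    At reed: go left to iris.
      At iris: go left to aster.
        aster is a leaf — visit aster.
      At iris: no right child.
      Visit iris.
    At reed: no right child.
    Visit reed.
  At rose: go right to ash.
    At ash: go left to lily.
      lily is a leaf — visit lily.
    At ash: go right to tulip.
      At tulip: no left child.
      At tulip: go right to mint.
        At mint: go left to elm.
          elm is a leaf — visit elm.
        At mint: no right child.
        Visit mint.
      Visit tulip.
    Visit ash.
  Visit rose.
Visit poppy.
Full post-order sequence: moss, cedar, lime, fig, fern, aster, iris, reed, lily, elm, mint, tulip, ash, rose, poppy.

aster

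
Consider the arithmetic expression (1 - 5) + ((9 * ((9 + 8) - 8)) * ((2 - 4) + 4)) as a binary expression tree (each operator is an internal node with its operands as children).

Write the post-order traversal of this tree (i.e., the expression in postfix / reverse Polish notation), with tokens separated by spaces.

1 5 - 9 9 8 + 8 - * 2 4 - 4 + * +

Post-order on an expression tree gives postfix notation: for each operator, emit left operand, right operand, then the operator.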